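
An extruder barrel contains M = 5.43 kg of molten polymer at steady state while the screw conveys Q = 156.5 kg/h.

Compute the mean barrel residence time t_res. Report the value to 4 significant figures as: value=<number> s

Throughput in SI: Q_s = 156.5 kg/h ÷ 3600 s/h = 0.0434722 kg/s
Mean residence time: t_res = M/Q_s = 5.43 kg / 0.0434722 kg/s = 124.907 s

value=124.9 s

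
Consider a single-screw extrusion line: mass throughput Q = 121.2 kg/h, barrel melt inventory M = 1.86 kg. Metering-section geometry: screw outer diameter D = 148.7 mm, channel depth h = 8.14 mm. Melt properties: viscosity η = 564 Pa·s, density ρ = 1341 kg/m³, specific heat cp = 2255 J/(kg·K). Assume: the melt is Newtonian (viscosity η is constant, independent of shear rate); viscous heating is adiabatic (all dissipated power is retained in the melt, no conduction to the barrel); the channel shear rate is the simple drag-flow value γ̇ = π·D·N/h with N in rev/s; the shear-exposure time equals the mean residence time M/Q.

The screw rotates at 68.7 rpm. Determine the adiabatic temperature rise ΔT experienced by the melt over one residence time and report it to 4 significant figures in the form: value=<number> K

Throughput in SI: Q_s = 121.2 kg/h ÷ 3600 s/h = 0.0336667 kg/s
Mean residence time: t_res = M/Q_s = 1.86 kg / 0.0336667 kg/s = 55.2475 s
Geometry in metres: D = 148.7 mm → 0.1487 m, h = 8.14 mm → 0.00814 m; screw speed N = 68.7 rpm = 1.145 rev/s
γ̇ = π·D·N / h = π · 0.1487 · 1.145 / 0.00814 = 65.7116 s⁻¹
ΔT = η·γ̇²·t_res/(ρ·cp) = [564 × 65.7116² × 55.2475] / [1341 × 2255] = 44.4939 K

value=44.49 K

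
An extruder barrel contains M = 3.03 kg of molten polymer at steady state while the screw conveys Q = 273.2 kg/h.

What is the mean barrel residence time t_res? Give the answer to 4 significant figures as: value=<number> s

value=39.93 s

Convert throughput: Q = 273.2 kg/h = 273.2/3600 = 0.0758889 kg/s
t_res = M / Q_s = 3.03 ÷ 0.0758889 = 39.9268 s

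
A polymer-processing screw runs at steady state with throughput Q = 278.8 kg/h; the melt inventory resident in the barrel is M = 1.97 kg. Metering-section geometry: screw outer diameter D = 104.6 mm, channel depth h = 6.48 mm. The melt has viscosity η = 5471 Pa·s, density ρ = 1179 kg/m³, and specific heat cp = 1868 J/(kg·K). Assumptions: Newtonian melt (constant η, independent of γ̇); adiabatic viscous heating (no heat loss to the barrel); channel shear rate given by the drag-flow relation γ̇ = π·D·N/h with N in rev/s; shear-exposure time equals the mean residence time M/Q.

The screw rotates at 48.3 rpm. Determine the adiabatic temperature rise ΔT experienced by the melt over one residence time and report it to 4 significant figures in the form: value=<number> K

value=105.3 K

Q_s = Q / 3600 = 278.8 / 3600 = 0.0774444 kg/s
t_res = M / Q_s = 1.97 ÷ 0.0774444 = 25.4376 s
D = 104.6 mm = 0.1046 m;  h = 6.48 mm = 0.00648 m;  N = 48.3 rpm / 60 = 0.805 rev/s
γ̇ = π D N / h = (π)(0.1046)(0.805) / 0.00648 = 40.8228 s⁻¹
Adiabatic rise: ΔT = η γ̇² t_res / (ρ cp) = 5471·(40.8228)²·25.4376 / (1179·1868) = 105.307 K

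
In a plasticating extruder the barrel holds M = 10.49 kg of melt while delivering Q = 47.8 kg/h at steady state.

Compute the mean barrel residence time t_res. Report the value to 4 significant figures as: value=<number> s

Q_s = Q / 3600 = 47.8 / 3600 = 0.0132778 kg/s
Mean residence time: t_res = M/Q_s = 10.49 kg / 0.0132778 kg/s = 790.042 s

value=790.0 s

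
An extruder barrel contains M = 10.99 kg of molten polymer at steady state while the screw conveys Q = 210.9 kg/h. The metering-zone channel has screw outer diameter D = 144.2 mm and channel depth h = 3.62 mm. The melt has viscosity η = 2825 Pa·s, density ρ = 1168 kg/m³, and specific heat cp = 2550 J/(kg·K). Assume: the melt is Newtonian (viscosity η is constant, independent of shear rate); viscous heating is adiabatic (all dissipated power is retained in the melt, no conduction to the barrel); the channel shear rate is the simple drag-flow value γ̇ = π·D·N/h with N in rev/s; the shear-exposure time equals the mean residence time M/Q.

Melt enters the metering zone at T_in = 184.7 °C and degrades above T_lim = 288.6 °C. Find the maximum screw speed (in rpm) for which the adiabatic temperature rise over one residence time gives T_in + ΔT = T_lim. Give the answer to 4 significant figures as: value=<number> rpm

Throughput in SI: Q_s = 210.9 kg/h ÷ 3600 s/h = 0.0585833 kg/s
Mean residence time: t_res = M/Q_s = 10.99 kg / 0.0585833 kg/s = 187.596 s
Geometry in SI: D = 144.2 mm → 0.1442 m, h = 3.62 mm → 0.00362 m
Allowable rise: ΔT_a = T_lim − T_in = 288.6 − 184.7 = 103.9 K
γ̇_max² = ΔT_a·ρ·cp/(η·t_res) = 103.9·1168·2550/(2825·187.596) = 583.924 s⁻²
Take the square root: γ̇_max = √(583.924) = 24.1645 s⁻¹
N_max = γ̇_max·h / (π·D) = 24.1645 · 0.00362 / (π · 0.1442) = 0.193095 rev/s = 11.5857 rpm

value=11.59 rpm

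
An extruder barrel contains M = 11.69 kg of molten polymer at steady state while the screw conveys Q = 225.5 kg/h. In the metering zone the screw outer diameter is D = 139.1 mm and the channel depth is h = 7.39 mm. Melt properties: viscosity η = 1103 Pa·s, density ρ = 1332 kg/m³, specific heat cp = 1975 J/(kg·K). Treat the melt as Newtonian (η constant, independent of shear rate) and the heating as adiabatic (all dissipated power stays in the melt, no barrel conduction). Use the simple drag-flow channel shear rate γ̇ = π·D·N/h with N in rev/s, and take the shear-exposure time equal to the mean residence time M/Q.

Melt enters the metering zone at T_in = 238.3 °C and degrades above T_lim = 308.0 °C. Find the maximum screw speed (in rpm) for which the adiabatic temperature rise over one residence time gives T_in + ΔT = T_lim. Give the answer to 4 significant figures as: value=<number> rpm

Throughput in SI: Q_s = 225.5 kg/h ÷ 3600 s/h = 0.0626389 kg/s
t_res = M / Q_s = 11.69 / 0.0626389 = 186.625 s
Geometry in SI: D = 139.1 mm → 0.1391 m, h = 7.39 mm → 0.00739 m
Allowable rise: ΔT_a = T_lim − T_in = 308.0 − 238.3 = 69.7 K
γ̇_max² = ΔT_a·ρ·cp / (η·t_res) = [69.7 × 1332 × 1975] / [1103 × 186.625] = 890.755 s⁻²
Take the square root: γ̇_max = √(890.755) = 29.8455 s⁻¹
N_max = γ̇_max·h / (π·D) = 29.8455 · 0.00739 / (π · 0.1391) = 0.504715 rev/s = 30.2829 rpm

value=30.28 rpm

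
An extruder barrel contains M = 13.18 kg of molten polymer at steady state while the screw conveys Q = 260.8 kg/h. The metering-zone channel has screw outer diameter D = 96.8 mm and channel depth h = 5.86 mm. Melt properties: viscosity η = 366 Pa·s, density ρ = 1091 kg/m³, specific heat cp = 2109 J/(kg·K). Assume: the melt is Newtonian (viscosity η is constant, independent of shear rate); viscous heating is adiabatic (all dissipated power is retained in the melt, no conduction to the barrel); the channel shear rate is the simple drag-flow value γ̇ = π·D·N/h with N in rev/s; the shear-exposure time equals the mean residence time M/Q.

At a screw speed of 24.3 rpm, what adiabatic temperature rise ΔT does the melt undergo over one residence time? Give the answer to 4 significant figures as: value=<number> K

Throughput in SI: Q_s = 260.8 kg/h ÷ 3600 s/h = 0.0724444 kg/s
Mean residence time: t_res = M/Q_s = 13.18 kg / 0.0724444 kg/s = 181.933 s
Convert to SI: D = 0.0968 m, h = 0.00586 m, N = 24.3/60 = 0.405 rev/s
Shear rate: γ̇ = πDN/h = π·0.0968·0.405/0.00586 = 21.0176 s⁻¹
ΔT = η·γ̇²·t_res / (ρ·cp) = 366 · (21.0176)² · 181.933 / (1091 · 2109) = 12.7837 K

value=12.78 K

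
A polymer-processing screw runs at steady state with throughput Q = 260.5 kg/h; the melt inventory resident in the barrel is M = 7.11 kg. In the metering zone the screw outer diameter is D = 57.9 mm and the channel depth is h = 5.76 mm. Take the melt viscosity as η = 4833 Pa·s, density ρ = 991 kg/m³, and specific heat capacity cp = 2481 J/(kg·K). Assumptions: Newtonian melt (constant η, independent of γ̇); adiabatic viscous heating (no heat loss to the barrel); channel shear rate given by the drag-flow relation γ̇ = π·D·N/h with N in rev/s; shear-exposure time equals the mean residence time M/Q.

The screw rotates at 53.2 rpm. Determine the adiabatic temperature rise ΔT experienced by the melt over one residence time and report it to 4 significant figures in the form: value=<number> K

value=151.4 K

Convert throughput: Q = 260.5 kg/h = 260.5/3600 = 0.0723611 kg/s
t_res = M / Q_s = 7.11 ÷ 0.0723611 = 98.2572 s
Convert to SI: D = 0.0579 m, h = 0.00576 m, N = 53.2/60 = 0.886667 rev/s
γ̇ = π·D·N / h = π · 0.0579 · 0.886667 / 0.00576 = 28.0005 s⁻¹
ΔT = η·γ̇²·t_res/(ρ·cp) = [4833 × 28.0005² × 98.2572] / [991 × 2481] = 151.431 K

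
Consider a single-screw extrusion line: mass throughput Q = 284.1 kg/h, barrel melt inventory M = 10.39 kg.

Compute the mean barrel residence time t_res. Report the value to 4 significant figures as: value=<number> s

value=131.7 s

Q_s = Q / 3600 = 284.1 / 3600 = 0.0789167 kg/s
t_res = M / Q_s = 10.39 ÷ 0.0789167 = 131.658 s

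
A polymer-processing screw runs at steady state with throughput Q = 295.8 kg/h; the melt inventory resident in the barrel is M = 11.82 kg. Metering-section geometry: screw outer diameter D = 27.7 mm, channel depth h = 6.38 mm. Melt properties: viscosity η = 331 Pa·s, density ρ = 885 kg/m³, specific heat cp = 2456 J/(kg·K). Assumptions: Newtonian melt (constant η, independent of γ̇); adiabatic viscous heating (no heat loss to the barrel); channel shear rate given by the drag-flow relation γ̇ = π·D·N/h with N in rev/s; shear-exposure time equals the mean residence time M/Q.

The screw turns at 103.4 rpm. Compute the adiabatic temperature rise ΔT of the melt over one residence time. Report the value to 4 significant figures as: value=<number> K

Q_s = Q / 3600 = 295.8 / 3600 = 0.0821667 kg/s
Mean residence time: t_res = M/Q_s = 11.82 kg / 0.0821667 kg/s = 143.854 s
Convert to SI: D = 0.0277 m, h = 0.00638 m, N = 103.4/60 = 1.72333 rev/s
γ̇ = π D N / h = (π)(0.0277)(1.72333) / 0.00638 = 23.506 s⁻¹
ΔT = η·γ̇²·t_res / (ρ·cp) = 331 · (23.506)² · 143.854 / (885 · 2456) = 12.1042 K

value=12.10 K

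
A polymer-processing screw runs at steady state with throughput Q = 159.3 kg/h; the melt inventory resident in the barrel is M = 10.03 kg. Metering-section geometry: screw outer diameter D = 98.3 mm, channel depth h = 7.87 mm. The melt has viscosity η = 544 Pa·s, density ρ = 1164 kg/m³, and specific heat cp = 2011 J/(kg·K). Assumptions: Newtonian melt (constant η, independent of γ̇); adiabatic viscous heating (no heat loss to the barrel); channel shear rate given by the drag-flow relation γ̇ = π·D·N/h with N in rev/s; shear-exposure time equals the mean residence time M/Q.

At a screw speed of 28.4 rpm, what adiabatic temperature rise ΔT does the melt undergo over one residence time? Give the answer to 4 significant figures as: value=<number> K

Throughput in SI: Q_s = 159.3 kg/h ÷ 3600 s/h = 0.04425 kg/s
t_res = M / Q_s = 10.03 / 0.04425 = 226.667 s
Convert to SI: D = 0.0983 m, h = 0.00787 m, N = 28.4/60 = 0.473333 rev/s
Shear rate: γ̇ = πDN/h = π·0.0983·0.473333/0.00787 = 18.5736 s⁻¹
ΔT = η·γ̇²·t_res/(ρ·cp) = [544 × 18.5736² × 226.667] / [1164 × 2011] = 18.1724 K

value=18.17 K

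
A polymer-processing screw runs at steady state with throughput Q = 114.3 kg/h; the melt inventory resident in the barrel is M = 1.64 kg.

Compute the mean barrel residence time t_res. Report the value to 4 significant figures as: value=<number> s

Convert throughput: Q = 114.3 kg/h = 114.3/3600 = 0.03175 kg/s
Mean residence time: t_res = M/Q_s = 1.64 kg / 0.03175 kg/s = 51.6535 s

value=51.65 s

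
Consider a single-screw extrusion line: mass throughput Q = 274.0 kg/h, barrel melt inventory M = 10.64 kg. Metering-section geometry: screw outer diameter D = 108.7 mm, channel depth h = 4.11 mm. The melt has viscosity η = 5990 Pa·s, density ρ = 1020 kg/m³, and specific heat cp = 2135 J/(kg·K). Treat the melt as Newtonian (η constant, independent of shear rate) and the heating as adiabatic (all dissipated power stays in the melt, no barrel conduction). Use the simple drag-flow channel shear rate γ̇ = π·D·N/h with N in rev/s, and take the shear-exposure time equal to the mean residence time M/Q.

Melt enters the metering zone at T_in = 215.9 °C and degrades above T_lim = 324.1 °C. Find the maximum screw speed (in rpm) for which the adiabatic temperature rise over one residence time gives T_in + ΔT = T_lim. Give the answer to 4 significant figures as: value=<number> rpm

value=12.11 rpm

Throughput in SI: Q_s = 274.0 kg/h ÷ 3600 s/h = 0.0761111 kg/s
Mean residence time: t_res = M/Q_s = 10.64 kg / 0.0761111 kg/s = 139.796 s
Geometry in SI: D = 108.7 mm → 0.1087 m, h = 4.11 mm → 0.00411 m
ΔT_a = T_lim − T_in = 324.1 − 215.9 = 108.2 K
γ̇_max² = ΔT_a·ρ·cp / (η·t_res) = [108.2 × 1020 × 2135] / [5990 × 139.796] = 281.388 s⁻²
Take the square root: γ̇_max = √(281.388) = 16.7746 s⁻¹
N_max = γ̇_max h / (πD) = 16.7746·0.00411/(π·0.1087) = 0.20189 rev/s → ×60 = 12.1134 rpm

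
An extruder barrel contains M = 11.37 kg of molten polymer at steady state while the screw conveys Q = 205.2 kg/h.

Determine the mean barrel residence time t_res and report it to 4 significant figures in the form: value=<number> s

Q_s = Q / 3600 = 205.2 / 3600 = 0.057 kg/s
Mean residence time: t_res = M/Q_s = 11.37 kg / 0.057 kg/s = 199.474 s

value=199.5 s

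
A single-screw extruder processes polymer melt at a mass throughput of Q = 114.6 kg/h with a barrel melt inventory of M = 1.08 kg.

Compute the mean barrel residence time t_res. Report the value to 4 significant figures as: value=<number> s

Q_s = Q / 3600 = 114.6 / 3600 = 0.0318333 kg/s
t_res = M / Q_s = 1.08 ÷ 0.0318333 = 33.9267 s

value=33.93 s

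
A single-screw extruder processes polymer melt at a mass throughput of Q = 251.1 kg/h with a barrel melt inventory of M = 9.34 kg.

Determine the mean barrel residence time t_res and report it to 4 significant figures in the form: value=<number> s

value=133.9 s

Q_s = Q / 3600 = 251.1 / 3600 = 0.06975 kg/s
Mean residence time: t_res = M/Q_s = 9.34 kg / 0.06975 kg/s = 133.907 s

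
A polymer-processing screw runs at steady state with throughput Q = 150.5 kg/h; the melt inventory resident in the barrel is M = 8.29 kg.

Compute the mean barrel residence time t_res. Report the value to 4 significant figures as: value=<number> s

Throughput in SI: Q_s = 150.5 kg/h ÷ 3600 s/h = 0.0418056 kg/s
Mean residence time: t_res = M/Q_s = 8.29 kg / 0.0418056 kg/s = 198.299 s

value=198.3 s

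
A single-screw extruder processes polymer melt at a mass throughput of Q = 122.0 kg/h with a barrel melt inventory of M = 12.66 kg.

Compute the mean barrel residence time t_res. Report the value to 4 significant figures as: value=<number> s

value=373.6 s

Q_s = Q / 3600 = 122.0 / 3600 = 0.0338889 kg/s
t_res = M / Q_s = 12.66 ÷ 0.0338889 = 373.574 s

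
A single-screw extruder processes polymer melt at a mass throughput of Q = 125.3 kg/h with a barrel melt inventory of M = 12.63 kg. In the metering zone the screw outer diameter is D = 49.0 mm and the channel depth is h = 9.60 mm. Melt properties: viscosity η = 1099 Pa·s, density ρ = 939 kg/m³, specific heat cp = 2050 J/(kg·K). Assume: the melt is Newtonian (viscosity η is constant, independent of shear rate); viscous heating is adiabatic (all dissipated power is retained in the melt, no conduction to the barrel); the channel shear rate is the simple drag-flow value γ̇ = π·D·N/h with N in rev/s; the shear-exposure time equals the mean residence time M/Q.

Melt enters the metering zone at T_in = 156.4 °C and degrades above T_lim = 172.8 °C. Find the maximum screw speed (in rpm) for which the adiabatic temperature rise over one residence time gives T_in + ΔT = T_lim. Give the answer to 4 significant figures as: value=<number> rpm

Throughput in SI: Q_s = 125.3 kg/h ÷ 3600 s/h = 0.0348056 kg/s
Mean residence time: t_res = M/Q_s = 12.63 kg / 0.0348056 kg/s = 362.873 s
D = 49.0 mm = 0.049 m;  h = 9.60 mm = 0.0096 m
Allowable rise: ΔT_a = T_lim − T_in = 172.8 − 156.4 = 16.4 K
γ̇_max² = ΔT_a·ρ·cp/(η·t_res) = 16.4·939·2050/(1099·362.873) = 79.1609 s⁻²
γ̇_max = sqrt(79.1609) = 8.89724 s⁻¹
N_max = γ̇_max h / (πD) = 8.89724·0.0096/(π·0.049) = 0.554857 rev/s → ×60 = 33.2914 rpm

value=33.29 rpm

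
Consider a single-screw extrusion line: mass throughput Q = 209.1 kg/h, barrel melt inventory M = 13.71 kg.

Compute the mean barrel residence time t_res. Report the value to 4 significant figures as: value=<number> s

value=236.0 s

Convert throughput: Q = 209.1 kg/h = 209.1/3600 = 0.0580833 kg/s
t_res = M / Q_s = 13.71 / 0.0580833 = 236.04 s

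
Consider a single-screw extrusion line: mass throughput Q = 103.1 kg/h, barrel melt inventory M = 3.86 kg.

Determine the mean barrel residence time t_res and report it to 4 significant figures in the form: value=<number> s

value=134.8 s

Convert throughput: Q = 103.1 kg/h = 103.1/3600 = 0.0286389 kg/s
t_res = M / Q_s = 3.86 / 0.0286389 = 134.782 s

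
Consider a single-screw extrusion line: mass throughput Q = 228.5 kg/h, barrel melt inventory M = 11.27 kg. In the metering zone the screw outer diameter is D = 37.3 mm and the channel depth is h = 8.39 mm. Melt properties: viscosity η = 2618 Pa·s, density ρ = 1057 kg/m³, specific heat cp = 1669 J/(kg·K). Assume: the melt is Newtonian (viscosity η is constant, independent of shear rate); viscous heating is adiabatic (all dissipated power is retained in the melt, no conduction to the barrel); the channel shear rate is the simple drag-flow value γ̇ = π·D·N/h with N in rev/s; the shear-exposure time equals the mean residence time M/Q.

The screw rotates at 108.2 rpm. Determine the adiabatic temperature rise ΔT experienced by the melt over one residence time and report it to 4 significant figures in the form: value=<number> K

Q_s = Q / 3600 = 228.5 / 3600 = 0.0634722 kg/s
t_res = M / Q_s = 11.27 ÷ 0.0634722 = 177.558 s
Convert to SI: D = 0.0373 m, h = 0.00839 m, N = 108.2/60 = 1.80333 rev/s
γ̇ = π D N / h = (π)(0.0373)(1.80333) / 0.00839 = 25.1868 s⁻¹
ΔT = η·γ̇²·t_res/(ρ·cp) = [2618 × 25.1868² × 177.558] / [1057 × 1669] = 167.157 K

value=167.2 K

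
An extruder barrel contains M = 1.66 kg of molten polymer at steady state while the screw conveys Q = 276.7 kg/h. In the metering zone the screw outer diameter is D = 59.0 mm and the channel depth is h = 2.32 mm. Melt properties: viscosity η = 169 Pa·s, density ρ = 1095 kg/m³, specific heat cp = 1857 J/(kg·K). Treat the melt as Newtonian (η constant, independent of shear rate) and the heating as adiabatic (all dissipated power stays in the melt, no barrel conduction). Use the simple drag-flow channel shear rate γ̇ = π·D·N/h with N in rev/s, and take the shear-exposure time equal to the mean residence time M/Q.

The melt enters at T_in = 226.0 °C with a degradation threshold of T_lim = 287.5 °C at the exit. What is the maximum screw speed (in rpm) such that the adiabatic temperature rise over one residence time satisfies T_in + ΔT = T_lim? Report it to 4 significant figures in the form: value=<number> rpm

Q_s = Q / 3600 = 276.7 / 3600 = 0.0768611 kg/s
Mean residence time: t_res = M/Q_s = 1.66 kg / 0.0768611 kg/s = 21.5974 s
Geometry in SI: D = 59.0 mm → 0.059 m, h = 2.32 mm → 0.00232 m
ΔT_a = T_lim − T_in = 287.5 − 226.0 = 61.5 K
γ̇_max² = ΔT_a·ρ·cp / (η·t_res) = [61.5 × 1095 × 1857] / [169 × 21.5974] = 34262 s⁻²
γ̇_max = √34262 = 185.1 s⁻¹
Solve γ̇ = πDN/h for N: N_max = γ̇_max·h/(π·D) = 185.1 × 0.00232 / (π × 0.059) = 2.31682 rev/s = 139.009 rpm

value=139.0 rpm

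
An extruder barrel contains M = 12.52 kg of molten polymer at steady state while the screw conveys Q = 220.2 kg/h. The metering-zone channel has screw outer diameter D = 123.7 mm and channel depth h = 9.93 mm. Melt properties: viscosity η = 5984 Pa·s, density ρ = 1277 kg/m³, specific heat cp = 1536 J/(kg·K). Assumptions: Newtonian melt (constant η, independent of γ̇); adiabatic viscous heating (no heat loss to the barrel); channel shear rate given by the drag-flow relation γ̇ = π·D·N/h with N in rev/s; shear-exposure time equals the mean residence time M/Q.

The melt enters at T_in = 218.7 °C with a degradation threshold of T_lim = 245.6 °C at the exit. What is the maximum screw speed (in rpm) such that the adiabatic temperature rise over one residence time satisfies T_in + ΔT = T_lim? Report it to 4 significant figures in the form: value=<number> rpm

value=10.06 rpm

Q_s = Q / 3600 = 220.2 / 3600 = 0.0611667 kg/s
t_res = M / Q_s = 12.52 ÷ 0.0611667 = 204.687 s
D = 123.7 mm = 0.1237 m;  h = 9.93 mm = 0.00993 m
Allowable rise: ΔT_a = T_lim − T_in = 245.6 − 218.7 = 26.9 K
Invert ΔT = ηγ̇²t_res/(ρcp) for γ̇: γ̇_max² = ΔT_a ρ cp / (η t_res) = 26.9·1277·1536 / (5984·204.687) = 43.0778 s⁻²
Take the square root: γ̇_max = √(43.0778) = 6.56337 s⁻¹
N_max = γ̇_max·h / (π·D) = 6.56337 · 0.00993 / (π · 0.1237) = 0.167709 rev/s = 10.0625 rpm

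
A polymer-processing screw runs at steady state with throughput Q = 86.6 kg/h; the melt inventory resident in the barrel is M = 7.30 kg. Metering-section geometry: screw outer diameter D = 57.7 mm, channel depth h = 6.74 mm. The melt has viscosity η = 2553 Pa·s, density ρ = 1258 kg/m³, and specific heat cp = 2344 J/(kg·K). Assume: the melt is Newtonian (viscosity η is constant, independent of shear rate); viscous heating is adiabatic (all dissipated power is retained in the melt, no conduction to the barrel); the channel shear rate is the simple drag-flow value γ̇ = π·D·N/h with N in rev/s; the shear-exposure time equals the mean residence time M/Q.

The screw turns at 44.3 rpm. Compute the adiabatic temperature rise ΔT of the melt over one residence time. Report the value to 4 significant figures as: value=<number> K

value=103.6 K

Throughput in SI: Q_s = 86.6 kg/h ÷ 3600 s/h = 0.0240556 kg/s
Mean residence time: t_res = M/Q_s = 7.30 kg / 0.0240556 kg/s = 303.464 s
Convert to SI: D = 0.0577 m, h = 0.00674 m, N = 44.3/60 = 0.738333 rev/s
γ̇ = π D N / h = (π)(0.0577)(0.738333) / 0.00674 = 19.8572 s⁻¹
Adiabatic rise: ΔT = η γ̇² t_res / (ρ cp) = 2553·(19.8572)²·303.464 / (1258·2344) = 103.599 K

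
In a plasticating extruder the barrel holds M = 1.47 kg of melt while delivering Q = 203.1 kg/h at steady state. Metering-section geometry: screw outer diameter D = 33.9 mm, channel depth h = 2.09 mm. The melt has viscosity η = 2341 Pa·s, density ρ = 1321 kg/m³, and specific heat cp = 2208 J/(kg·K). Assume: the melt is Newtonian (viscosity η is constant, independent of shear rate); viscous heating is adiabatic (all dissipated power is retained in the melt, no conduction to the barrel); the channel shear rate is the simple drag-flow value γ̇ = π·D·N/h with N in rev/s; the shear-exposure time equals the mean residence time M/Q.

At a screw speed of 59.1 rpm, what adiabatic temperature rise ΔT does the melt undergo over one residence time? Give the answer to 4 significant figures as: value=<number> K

value=52.69 K

Convert throughput: Q = 203.1 kg/h = 203.1/3600 = 0.0564167 kg/s
t_res = M / Q_s = 1.47 / 0.0564167 = 26.0561 s
D = 33.9 mm = 0.0339 m;  h = 2.09 mm = 0.00209 m;  N = 59.1 rpm / 60 = 0.985 rev/s
γ̇ = π·D·N / h = π · 0.0339 · 0.985 / 0.00209 = 50.1926 s⁻¹
ΔT = η·γ̇²·t_res/(ρ·cp) = [2341 × 50.1926² × 26.0561] / [1321 × 2208] = 52.6852 K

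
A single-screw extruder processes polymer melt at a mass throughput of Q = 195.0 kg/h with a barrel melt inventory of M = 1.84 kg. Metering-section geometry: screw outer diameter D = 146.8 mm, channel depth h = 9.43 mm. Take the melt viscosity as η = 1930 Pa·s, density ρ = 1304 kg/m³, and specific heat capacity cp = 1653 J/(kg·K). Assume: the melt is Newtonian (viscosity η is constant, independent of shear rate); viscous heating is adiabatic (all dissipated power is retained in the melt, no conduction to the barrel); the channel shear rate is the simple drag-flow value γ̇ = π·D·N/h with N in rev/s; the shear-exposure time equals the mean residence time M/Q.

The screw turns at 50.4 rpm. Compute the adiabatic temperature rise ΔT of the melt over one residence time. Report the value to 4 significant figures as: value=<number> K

Throughput in SI: Q_s = 195.0 kg/h ÷ 3600 s/h = 0.0541667 kg/s
Mean residence time: t_res = M/Q_s = 1.84 kg / 0.0541667 kg/s = 33.9692 s
Convert to SI: D = 0.1468 m, h = 0.00943 m, N = 50.4/60 = 0.84 rev/s
Shear rate: γ̇ = πDN/h = π·0.1468·0.84/0.00943 = 41.0812 s⁻¹
ΔT = η·γ̇²·t_res / (ρ·cp) = 1930 · (41.0812)² · 33.9692 / (1304 · 1653) = 51.331 K

value=51.33 K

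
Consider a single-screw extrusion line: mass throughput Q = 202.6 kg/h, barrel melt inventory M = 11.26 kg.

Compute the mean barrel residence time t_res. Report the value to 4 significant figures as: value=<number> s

value=200.1 s

Throughput in SI: Q_s = 202.6 kg/h ÷ 3600 s/h = 0.0562778 kg/s
t_res = M / Q_s = 11.26 ÷ 0.0562778 = 200.079 s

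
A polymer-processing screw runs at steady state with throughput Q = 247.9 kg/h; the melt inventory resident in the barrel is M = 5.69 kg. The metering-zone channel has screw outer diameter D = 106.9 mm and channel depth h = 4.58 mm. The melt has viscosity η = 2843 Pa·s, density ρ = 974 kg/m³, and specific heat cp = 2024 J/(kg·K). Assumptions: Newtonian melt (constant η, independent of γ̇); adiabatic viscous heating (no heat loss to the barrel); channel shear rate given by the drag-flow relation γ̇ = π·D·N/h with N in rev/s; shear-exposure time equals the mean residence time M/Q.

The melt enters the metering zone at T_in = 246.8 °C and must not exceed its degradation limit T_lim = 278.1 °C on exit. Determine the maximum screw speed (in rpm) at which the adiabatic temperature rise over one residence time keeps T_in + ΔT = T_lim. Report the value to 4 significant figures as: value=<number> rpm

Convert throughput: Q = 247.9 kg/h = 247.9/3600 = 0.0688611 kg/s
Mean residence time: t_res = M/Q_s = 5.69 kg / 0.0688611 kg/s = 82.6301 s
Convert to metres: D = 0.1069 m, h = 0.00458 m
ΔT_a = T_lim − T_in = 278.1 °C − 246.8 °C = 31.3 K
γ̇_max² = ΔT_a·ρ·cp/(η·t_res) = 31.3·974·2024/(2843·82.6301) = 262.663 s⁻²
γ̇_max = sqrt(262.663) = 16.2069 s⁻¹
N_max = γ̇_max h / (πD) = 16.2069·0.00458/(π·0.1069) = 0.221023 rev/s → ×60 = 13.2614 rpm

value=13.26 rpm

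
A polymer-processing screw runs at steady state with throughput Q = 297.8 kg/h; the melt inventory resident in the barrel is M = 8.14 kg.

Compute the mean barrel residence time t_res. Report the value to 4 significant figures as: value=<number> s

value=98.40 s

Convert throughput: Q = 297.8 kg/h = 297.8/3600 = 0.0827222 kg/s
Mean residence time: t_res = M/Q_s = 8.14 kg / 0.0827222 kg/s = 98.4016 s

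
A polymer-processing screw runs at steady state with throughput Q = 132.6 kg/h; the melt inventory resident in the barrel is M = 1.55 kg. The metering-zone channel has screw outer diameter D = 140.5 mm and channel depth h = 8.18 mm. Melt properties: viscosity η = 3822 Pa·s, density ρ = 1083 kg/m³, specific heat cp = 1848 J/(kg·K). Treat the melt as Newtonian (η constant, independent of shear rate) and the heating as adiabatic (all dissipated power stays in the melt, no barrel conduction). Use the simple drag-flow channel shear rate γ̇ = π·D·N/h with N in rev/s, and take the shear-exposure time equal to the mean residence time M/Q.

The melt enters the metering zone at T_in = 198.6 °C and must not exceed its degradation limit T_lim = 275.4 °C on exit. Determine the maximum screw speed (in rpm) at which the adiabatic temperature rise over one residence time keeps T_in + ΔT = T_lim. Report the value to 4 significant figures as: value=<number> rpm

Q_s = Q / 3600 = 132.6 / 3600 = 0.0368333 kg/s
Mean residence time: t_res = M/Q_s = 1.55 kg / 0.0368333 kg/s = 42.0814 s
Geometry in SI: D = 140.5 mm → 0.1405 m, h = 8.18 mm → 0.00818 m
Allowable rise: ΔT_a = T_lim − T_in = 275.4 − 198.6 = 76.8 K
γ̇_max² = ΔT_a·ρ·cp / (η·t_res) = [76.8 × 1083 × 1848] / [3822 × 42.0814] = 955.675 s⁻²
γ̇_max = √955.675 = 30.914 s⁻¹
Solve γ̇ = πDN/h for N: N_max = γ̇_max·h/(π·D) = 30.914 × 0.00818 / (π × 0.1405) = 0.572905 rev/s = 34.3743 rpm

value=34.37 rpm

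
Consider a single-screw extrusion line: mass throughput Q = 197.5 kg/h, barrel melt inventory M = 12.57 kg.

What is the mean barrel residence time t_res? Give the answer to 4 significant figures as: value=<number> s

Convert throughput: Q = 197.5 kg/h = 197.5/3600 = 0.0548611 kg/s
t_res = M / Q_s = 12.57 ÷ 0.0548611 = 229.124 s

value=229.1 s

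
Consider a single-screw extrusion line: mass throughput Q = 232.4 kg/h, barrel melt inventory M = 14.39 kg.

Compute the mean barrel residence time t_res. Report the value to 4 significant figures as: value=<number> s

Q_s = Q / 3600 = 232.4 / 3600 = 0.0645556 kg/s
t_res = M / Q_s = 14.39 / 0.0645556 = 222.909 s

value=222.9 s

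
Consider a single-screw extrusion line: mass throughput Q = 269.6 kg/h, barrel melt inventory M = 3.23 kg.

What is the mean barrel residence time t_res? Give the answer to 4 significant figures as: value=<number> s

Convert throughput: Q = 269.6 kg/h = 269.6/3600 = 0.0748889 kg/s
t_res = M / Q_s = 3.23 ÷ 0.0748889 = 43.1306 s

value=43.13 s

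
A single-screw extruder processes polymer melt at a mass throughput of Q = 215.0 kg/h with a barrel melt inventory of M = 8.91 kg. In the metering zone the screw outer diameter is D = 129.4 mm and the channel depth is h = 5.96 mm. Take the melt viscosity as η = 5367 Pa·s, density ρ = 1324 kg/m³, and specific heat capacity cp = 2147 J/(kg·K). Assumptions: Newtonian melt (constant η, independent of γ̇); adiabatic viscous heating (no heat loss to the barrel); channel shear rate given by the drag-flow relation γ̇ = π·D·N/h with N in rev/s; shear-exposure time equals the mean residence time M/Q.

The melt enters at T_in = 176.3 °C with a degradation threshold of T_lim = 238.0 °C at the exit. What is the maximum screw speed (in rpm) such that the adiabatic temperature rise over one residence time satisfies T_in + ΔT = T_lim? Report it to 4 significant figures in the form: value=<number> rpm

Throughput in SI: Q_s = 215.0 kg/h ÷ 3600 s/h = 0.0597222 kg/s
Mean residence time: t_res = M/Q_s = 8.91 kg / 0.0597222 kg/s = 149.191 s
Geometry in SI: D = 129.4 mm → 0.1294 m, h = 5.96 mm → 0.00596 m
ΔT_a = T_lim − T_in = 238.0 − 176.3 = 61.7 K
Invert ΔT = ηγ̇²t_res/(ρcp) for γ̇: γ̇_max² = ΔT_a ρ cp / (η t_res) = 61.7·1324·2147 / (5367·149.191) = 219.044 s⁻²
γ̇_max = sqrt(219.044) = 14.8001 s⁻¹
Solve γ̇ = πDN/h for N: N_max = γ̇_max·h/(π·D) = 14.8001 × 0.00596 / (π × 0.1294) = 0.216984 rev/s = 13.019 rpm

value=13.02 rpm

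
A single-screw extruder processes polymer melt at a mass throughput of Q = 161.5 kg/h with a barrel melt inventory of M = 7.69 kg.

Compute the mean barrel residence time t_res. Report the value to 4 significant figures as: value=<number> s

Q_s = Q / 3600 = 161.5 / 3600 = 0.0448611 kg/s
Mean residence time: t_res = M/Q_s = 7.69 kg / 0.0448611 kg/s = 171.418 s

value=171.4 s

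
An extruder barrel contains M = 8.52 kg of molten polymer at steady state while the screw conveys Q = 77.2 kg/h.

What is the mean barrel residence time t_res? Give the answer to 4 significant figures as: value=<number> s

value=397.3 s

Convert throughput: Q = 77.2 kg/h = 77.2/3600 = 0.0214444 kg/s
Mean residence time: t_res = M/Q_s = 8.52 kg / 0.0214444 kg/s = 397.306 s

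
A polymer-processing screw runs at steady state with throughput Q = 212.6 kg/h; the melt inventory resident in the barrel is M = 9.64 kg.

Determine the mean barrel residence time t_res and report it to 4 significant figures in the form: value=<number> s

value=163.2 s

Q_s = Q / 3600 = 212.6 / 3600 = 0.0590556 kg/s
t_res = M / Q_s = 9.64 / 0.0590556 = 163.236 s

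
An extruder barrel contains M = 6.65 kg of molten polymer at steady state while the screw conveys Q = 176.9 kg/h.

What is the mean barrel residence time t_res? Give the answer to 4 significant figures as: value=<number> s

value=135.3 s

Convert throughput: Q = 176.9 kg/h = 176.9/3600 = 0.0491389 kg/s
Mean residence time: t_res = M/Q_s = 6.65 kg / 0.0491389 kg/s = 135.331 s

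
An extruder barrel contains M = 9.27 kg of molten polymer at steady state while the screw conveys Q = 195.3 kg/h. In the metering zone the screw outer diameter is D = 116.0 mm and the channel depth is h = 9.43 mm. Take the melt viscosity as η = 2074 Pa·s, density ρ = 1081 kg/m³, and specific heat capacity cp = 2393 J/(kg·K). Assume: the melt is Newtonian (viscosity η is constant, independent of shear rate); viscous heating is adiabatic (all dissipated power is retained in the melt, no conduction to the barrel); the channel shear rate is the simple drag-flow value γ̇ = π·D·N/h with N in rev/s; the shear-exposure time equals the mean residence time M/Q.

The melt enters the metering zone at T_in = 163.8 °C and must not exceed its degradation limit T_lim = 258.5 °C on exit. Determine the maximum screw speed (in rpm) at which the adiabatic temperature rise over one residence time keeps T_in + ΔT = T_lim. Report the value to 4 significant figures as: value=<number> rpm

Convert throughput: Q = 195.3 kg/h = 195.3/3600 = 0.05425 kg/s
Mean residence time: t_res = M/Q_s = 9.27 kg / 0.05425 kg/s = 170.876 s
Geometry in SI: D = 116.0 mm → 0.116 m, h = 9.43 mm → 0.00943 m
ΔT_a = T_lim − T_in = 258.5 − 163.8 = 94.7 K
γ̇_max² = ΔT_a·ρ·cp/(η·t_res) = 94.7·1081·2393/(2074·170.876) = 691.241 s⁻²
Take the square root: γ̇_max = √(691.241) = 26.2915 s⁻¹
N_max = γ̇_max h / (πD) = 26.2915·0.00943/(π·0.116) = 0.680328 rev/s → ×60 = 40.8197 rpm

value=40.82 rpm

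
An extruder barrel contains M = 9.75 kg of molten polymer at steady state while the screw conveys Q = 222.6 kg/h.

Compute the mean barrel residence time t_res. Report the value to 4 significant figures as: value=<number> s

value=157.7 s

Throughput in SI: Q_s = 222.6 kg/h ÷ 3600 s/h = 0.0618333 kg/s
Mean residence time: t_res = M/Q_s = 9.75 kg / 0.0618333 kg/s = 157.682 s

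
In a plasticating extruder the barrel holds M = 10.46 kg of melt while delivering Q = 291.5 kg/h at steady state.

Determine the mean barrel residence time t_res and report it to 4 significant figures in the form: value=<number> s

value=129.2 s

Q_s = Q / 3600 = 291.5 / 3600 = 0.0809722 kg/s
Mean residence time: t_res = M/Q_s = 10.46 kg / 0.0809722 kg/s = 129.18 s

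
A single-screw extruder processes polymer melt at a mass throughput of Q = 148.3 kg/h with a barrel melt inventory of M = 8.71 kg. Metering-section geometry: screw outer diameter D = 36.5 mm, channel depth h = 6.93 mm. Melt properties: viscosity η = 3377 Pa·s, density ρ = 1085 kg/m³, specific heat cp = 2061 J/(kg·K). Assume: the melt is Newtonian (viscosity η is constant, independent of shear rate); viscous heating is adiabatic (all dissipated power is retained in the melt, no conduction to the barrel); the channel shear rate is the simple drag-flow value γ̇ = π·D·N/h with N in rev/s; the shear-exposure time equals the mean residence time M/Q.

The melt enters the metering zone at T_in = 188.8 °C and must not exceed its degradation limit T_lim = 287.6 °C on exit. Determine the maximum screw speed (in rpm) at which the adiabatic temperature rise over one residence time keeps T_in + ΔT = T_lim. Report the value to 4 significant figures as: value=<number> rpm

value=63.79 rpm

Throughput in SI: Q_s = 148.3 kg/h ÷ 3600 s/h = 0.0411944 kg/s
t_res = M / Q_s = 8.71 ÷ 0.0411944 = 211.436 s
Convert to metres: D = 0.0365 m, h = 0.00693 m
Allowable rise: ΔT_a = T_lim − T_in = 287.6 − 188.8 = 98.8 K
γ̇_max² = ΔT_a·ρ·cp/(η·t_res) = 98.8·1085·2061/(3377·211.436) = 309.424 s⁻²
Take the square root: γ̇_max = √(309.424) = 17.5905 s⁻¹
N_max = γ̇_max h / (πD) = 17.5905·0.00693/(π·0.0365) = 1.06308 rev/s → ×60 = 63.785 rpm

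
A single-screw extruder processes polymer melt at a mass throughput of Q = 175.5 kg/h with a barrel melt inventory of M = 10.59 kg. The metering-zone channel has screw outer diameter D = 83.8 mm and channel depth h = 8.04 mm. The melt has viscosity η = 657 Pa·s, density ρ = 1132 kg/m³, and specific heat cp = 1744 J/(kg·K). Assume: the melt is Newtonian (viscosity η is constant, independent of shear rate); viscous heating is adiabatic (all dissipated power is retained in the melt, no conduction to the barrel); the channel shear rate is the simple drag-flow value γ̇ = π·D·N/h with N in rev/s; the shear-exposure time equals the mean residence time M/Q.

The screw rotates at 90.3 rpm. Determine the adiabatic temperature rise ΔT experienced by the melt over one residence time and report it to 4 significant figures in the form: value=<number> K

Q_s = Q / 3600 = 175.5 / 3600 = 0.04875 kg/s
t_res = M / Q_s = 10.59 ÷ 0.04875 = 217.231 s
Convert to SI: D = 0.0838 m, h = 0.00804 m, N = 90.3/60 = 1.505 rev/s
γ̇ = π·D·N / h = π · 0.0838 · 1.505 / 0.00804 = 49.2804 s⁻¹
ΔT = η·γ̇²·t_res/(ρ·cp) = [657 × 49.2804² × 217.231] / [1132 × 1744] = 175.567 K

value=175.6 K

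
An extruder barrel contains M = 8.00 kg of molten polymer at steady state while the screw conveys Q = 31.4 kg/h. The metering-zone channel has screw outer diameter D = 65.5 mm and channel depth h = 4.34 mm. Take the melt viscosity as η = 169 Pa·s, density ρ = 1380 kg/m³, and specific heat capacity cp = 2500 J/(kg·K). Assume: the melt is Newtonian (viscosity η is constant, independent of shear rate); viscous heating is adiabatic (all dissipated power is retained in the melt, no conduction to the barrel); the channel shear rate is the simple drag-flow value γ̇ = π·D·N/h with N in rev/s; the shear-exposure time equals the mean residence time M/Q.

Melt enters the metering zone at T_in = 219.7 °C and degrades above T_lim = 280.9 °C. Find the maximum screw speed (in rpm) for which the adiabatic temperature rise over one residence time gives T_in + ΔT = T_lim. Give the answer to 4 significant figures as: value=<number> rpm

Throughput in SI: Q_s = 31.4 kg/h ÷ 3600 s/h = 0.00872222 kg/s
t_res = M / Q_s = 8.00 / 0.00872222 = 917.197 s
Convert to metres: D = 0.0655 m, h = 0.00434 m
ΔT_a = T_lim − T_in = 280.9 − 219.7 = 61.2 K
Invert ΔT = ηγ̇²t_res/(ρcp) for γ̇: γ̇_max² = ΔT_a ρ cp / (η t_res) = 61.2·1380·2500 / (169·917.197) = 1362.14 s⁻²
Take the square root: γ̇_max = √(1362.14) = 36.9071 s⁻¹
N_max = γ̇_max h / (πD) = 36.9071·0.00434/(π·0.0655) = 0.778411 rev/s → ×60 = 46.7047 rpm

value=46.70 rpm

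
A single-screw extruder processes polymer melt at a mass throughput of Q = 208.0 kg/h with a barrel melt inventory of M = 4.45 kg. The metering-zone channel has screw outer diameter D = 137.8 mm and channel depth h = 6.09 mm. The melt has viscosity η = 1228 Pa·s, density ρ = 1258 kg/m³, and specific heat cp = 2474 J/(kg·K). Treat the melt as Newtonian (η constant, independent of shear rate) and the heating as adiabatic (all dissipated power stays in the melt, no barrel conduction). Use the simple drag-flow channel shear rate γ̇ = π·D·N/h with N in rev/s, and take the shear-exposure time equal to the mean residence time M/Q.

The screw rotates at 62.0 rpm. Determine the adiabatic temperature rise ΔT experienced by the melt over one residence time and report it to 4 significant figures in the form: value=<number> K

value=164.0 K

Q_s = Q / 3600 = 208.0 / 3600 = 0.0577778 kg/s
t_res = M / Q_s = 4.45 ÷ 0.0577778 = 77.0192 s
Convert to SI: D = 0.1378 m, h = 0.00609 m, N = 62.0/60 = 1.03333 rev/s
γ̇ = π·D·N / h = π · 0.1378 · 1.03333 / 0.00609 = 73.4551 s⁻¹
ΔT = η·γ̇²·t_res/(ρ·cp) = [1228 × 73.4551² × 77.0192] / [1258 × 2474] = 163.969 K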